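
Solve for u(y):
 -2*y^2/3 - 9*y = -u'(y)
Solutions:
 u(y) = C1 + 2*y^3/9 + 9*y^2/2


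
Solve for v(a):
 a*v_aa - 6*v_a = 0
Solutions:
 v(a) = C1 + C2*a^7


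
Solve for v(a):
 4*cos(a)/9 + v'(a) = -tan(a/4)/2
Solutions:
 v(a) = C1 + 2*log(cos(a/4)) - 4*sin(a)/9


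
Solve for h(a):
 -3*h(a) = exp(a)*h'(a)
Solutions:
 h(a) = C1*exp(3*exp(-a))


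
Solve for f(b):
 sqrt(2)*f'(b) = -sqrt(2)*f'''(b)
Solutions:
 f(b) = C1 + C2*sin(b) + C3*cos(b)


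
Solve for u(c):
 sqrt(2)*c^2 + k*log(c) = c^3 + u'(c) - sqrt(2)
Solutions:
 u(c) = C1 - c^4/4 + sqrt(2)*c^3/3 + c*k*log(c) - c*k + sqrt(2)*c


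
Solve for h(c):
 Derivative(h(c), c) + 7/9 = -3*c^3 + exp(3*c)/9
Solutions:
 h(c) = C1 - 3*c^4/4 - 7*c/9 + exp(3*c)/27


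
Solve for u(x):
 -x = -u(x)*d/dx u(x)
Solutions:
 u(x) = -sqrt(C1 + x^2)
 u(x) = sqrt(C1 + x^2)


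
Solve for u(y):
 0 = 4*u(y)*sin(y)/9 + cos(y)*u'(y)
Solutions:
 u(y) = C1*cos(y)^(4/9)


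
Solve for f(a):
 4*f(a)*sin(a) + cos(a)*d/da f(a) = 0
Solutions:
 f(a) = C1*cos(a)^4


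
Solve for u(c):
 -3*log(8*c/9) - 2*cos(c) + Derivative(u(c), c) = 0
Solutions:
 u(c) = C1 + 3*c*log(c) - 6*c*log(3) - 3*c + 9*c*log(2) + 2*sin(c)


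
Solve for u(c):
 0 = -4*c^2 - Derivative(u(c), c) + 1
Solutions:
 u(c) = C1 - 4*c^3/3 + c


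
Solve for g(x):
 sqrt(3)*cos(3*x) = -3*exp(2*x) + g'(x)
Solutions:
 g(x) = C1 + 3*exp(2*x)/2 + sqrt(3)*sin(3*x)/3


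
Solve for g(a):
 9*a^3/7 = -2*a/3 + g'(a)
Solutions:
 g(a) = C1 + 9*a^4/28 + a^2/3


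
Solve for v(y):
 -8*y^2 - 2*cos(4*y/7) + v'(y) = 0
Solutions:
 v(y) = C1 + 8*y^3/3 + 7*sin(4*y/7)/2


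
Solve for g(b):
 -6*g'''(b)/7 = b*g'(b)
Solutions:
 g(b) = C1 + Integral(C2*airyai(-6^(2/3)*7^(1/3)*b/6) + C3*airybi(-6^(2/3)*7^(1/3)*b/6), b)


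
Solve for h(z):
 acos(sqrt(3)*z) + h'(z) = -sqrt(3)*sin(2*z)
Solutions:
 h(z) = C1 - z*acos(sqrt(3)*z) + sqrt(3)*sqrt(1 - 3*z^2)/3 + sqrt(3)*cos(2*z)/2


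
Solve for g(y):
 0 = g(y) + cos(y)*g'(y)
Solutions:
 g(y) = C1*sqrt(sin(y) - 1)/sqrt(sin(y) + 1)


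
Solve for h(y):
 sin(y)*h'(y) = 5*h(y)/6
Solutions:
 h(y) = C1*(cos(y) - 1)^(5/12)/(cos(y) + 1)^(5/12)


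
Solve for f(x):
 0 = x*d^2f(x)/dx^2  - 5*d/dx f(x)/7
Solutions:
 f(x) = C1 + C2*x^(12/7)


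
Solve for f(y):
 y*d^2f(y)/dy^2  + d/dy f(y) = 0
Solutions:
 f(y) = C1 + C2*log(y)


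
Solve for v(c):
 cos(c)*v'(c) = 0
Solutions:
 v(c) = C1


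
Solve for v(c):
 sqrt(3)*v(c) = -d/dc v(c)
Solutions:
 v(c) = C1*exp(-sqrt(3)*c)


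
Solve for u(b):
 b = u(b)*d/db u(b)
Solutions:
 u(b) = -sqrt(C1 + b^2)
 u(b) = sqrt(C1 + b^2)


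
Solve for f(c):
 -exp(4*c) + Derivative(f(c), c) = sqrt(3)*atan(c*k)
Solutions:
 f(c) = C1 + sqrt(3)*Piecewise((c*atan(c*k) - log(c^2*k^2 + 1)/(2*k), Ne(k, 0)), (0, True)) + exp(4*c)/4


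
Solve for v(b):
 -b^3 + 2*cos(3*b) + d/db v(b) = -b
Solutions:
 v(b) = C1 + b^4/4 - b^2/2 - 2*sin(3*b)/3


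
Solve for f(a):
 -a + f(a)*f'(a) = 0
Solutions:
 f(a) = -sqrt(C1 + a^2)
 f(a) = sqrt(C1 + a^2)


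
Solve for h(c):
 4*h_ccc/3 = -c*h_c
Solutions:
 h(c) = C1 + Integral(C2*airyai(-6^(1/3)*c/2) + C3*airybi(-6^(1/3)*c/2), c)


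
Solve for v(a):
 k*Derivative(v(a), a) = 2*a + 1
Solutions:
 v(a) = C1 + a^2/k + a/k


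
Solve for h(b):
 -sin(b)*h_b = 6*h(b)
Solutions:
 h(b) = C1*(cos(b)^3 + 3*cos(b)^2 + 3*cos(b) + 1)/(cos(b)^3 - 3*cos(b)^2 + 3*cos(b) - 1)


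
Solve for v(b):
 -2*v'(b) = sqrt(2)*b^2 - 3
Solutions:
 v(b) = C1 - sqrt(2)*b^3/6 + 3*b/2


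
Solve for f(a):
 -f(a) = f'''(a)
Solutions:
 f(a) = C3*exp(-a) + (C1*sin(sqrt(3)*a/2) + C2*cos(sqrt(3)*a/2))*exp(a/2)


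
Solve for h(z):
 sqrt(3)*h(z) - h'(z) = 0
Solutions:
 h(z) = C1*exp(sqrt(3)*z)


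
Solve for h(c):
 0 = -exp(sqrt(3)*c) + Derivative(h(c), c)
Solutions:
 h(c) = C1 + sqrt(3)*exp(sqrt(3)*c)/3


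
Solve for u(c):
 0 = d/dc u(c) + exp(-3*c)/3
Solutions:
 u(c) = C1 + exp(-3*c)/9


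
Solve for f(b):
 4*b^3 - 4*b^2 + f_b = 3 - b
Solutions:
 f(b) = C1 - b^4 + 4*b^3/3 - b^2/2 + 3*b


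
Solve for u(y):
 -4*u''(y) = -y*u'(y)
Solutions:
 u(y) = C1 + C2*erfi(sqrt(2)*y/4)


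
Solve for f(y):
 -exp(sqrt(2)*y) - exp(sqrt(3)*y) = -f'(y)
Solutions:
 f(y) = C1 + sqrt(2)*exp(sqrt(2)*y)/2 + sqrt(3)*exp(sqrt(3)*y)/3


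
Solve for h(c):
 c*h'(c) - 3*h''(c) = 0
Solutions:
 h(c) = C1 + C2*erfi(sqrt(6)*c/6)


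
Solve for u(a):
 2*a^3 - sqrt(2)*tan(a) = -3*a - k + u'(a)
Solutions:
 u(a) = C1 + a^4/2 + 3*a^2/2 + a*k + sqrt(2)*log(cos(a))


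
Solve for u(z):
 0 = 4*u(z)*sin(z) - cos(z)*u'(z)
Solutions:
 u(z) = C1/cos(z)^4


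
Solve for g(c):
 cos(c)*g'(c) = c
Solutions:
 g(c) = C1 + Integral(c/cos(c), c)


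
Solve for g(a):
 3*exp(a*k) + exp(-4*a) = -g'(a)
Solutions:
 g(a) = C1 + exp(-4*a)/4 - 3*exp(a*k)/k


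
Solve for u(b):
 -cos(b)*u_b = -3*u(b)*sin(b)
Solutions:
 u(b) = C1/cos(b)^3


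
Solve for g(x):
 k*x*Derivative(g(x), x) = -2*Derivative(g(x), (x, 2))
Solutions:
 g(x) = Piecewise((-sqrt(pi)*C1*erf(sqrt(k)*x/2)/sqrt(k) - C2, (k > 0) | (k < 0)), (-C1*x - C2, True))


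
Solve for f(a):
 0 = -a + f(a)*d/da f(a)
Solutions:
 f(a) = -sqrt(C1 + a^2)
 f(a) = sqrt(C1 + a^2)


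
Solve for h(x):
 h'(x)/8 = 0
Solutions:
 h(x) = C1


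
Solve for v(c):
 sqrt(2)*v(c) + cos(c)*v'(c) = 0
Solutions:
 v(c) = C1*(sin(c) - 1)^(sqrt(2)/2)/(sin(c) + 1)^(sqrt(2)/2)


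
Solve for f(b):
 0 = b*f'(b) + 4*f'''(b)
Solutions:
 f(b) = C1 + Integral(C2*airyai(-2^(1/3)*b/2) + C3*airybi(-2^(1/3)*b/2), b)


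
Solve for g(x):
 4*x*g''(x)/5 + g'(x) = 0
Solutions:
 g(x) = C1 + C2/x^(1/4)


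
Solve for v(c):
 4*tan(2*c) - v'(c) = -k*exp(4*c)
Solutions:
 v(c) = C1 + k*exp(4*c)/4 - 2*log(cos(2*c))


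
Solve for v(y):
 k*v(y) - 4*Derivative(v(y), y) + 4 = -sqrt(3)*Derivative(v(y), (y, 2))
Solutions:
 v(y) = C1*exp(sqrt(3)*y*(2 - sqrt(-sqrt(3)*k + 4))/3) + C2*exp(sqrt(3)*y*(sqrt(-sqrt(3)*k + 4) + 2)/3) - 4/k


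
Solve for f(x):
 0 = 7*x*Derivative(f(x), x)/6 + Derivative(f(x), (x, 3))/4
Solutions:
 f(x) = C1 + Integral(C2*airyai(-14^(1/3)*3^(2/3)*x/3) + C3*airybi(-14^(1/3)*3^(2/3)*x/3), x)


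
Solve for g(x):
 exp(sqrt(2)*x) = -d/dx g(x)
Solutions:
 g(x) = C1 - sqrt(2)*exp(sqrt(2)*x)/2


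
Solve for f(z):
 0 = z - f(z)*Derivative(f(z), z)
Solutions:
 f(z) = -sqrt(C1 + z^2)
 f(z) = sqrt(C1 + z^2)


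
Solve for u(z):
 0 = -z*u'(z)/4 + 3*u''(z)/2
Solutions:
 u(z) = C1 + C2*erfi(sqrt(3)*z/6)


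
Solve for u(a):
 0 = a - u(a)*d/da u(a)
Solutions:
 u(a) = -sqrt(C1 + a^2)
 u(a) = sqrt(C1 + a^2)


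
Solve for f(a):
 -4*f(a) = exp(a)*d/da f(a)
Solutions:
 f(a) = C1*exp(4*exp(-a))


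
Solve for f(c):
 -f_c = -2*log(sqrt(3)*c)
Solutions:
 f(c) = C1 + 2*c*log(c) - 2*c + c*log(3)


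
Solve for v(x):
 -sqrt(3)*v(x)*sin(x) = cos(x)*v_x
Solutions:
 v(x) = C1*cos(x)^(sqrt(3))


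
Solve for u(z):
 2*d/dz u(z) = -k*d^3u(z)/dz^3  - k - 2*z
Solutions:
 u(z) = C1 + C2*exp(-sqrt(2)*z*sqrt(-1/k)) + C3*exp(sqrt(2)*z*sqrt(-1/k)) - k*z/2 - z^2/2


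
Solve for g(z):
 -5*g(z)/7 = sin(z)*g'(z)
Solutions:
 g(z) = C1*(cos(z) + 1)^(5/14)/(cos(z) - 1)^(5/14)


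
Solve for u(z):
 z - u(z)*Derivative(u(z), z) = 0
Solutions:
 u(z) = -sqrt(C1 + z^2)
 u(z) = sqrt(C1 + z^2)


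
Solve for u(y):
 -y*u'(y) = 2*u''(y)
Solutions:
 u(y) = C1 + C2*erf(y/2)


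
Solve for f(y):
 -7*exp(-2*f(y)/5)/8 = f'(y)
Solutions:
 f(y) = 5*log(-sqrt(C1 - 7*y)) - 5*log(10) + 5*log(5)/2
 f(y) = 5*log(C1 - 7*y)/2 - 5*log(10) + 5*log(5)/2


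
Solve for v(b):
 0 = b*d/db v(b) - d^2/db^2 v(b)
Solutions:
 v(b) = C1 + C2*erfi(sqrt(2)*b/2)


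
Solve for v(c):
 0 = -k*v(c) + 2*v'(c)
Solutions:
 v(c) = C1*exp(c*k/2)


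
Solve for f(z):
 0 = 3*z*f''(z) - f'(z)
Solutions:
 f(z) = C1 + C2*z^(4/3)


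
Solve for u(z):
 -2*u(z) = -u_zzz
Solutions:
 u(z) = C3*exp(2^(1/3)*z) + (C1*sin(2^(1/3)*sqrt(3)*z/2) + C2*cos(2^(1/3)*sqrt(3)*z/2))*exp(-2^(1/3)*z/2)


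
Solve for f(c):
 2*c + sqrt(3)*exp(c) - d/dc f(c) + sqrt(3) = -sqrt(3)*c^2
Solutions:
 f(c) = C1 + sqrt(3)*c^3/3 + c^2 + sqrt(3)*c + sqrt(3)*exp(c)


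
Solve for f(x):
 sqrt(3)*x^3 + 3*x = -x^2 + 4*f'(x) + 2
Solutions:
 f(x) = C1 + sqrt(3)*x^4/16 + x^3/12 + 3*x^2/8 - x/2


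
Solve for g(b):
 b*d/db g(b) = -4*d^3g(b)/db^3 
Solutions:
 g(b) = C1 + Integral(C2*airyai(-2^(1/3)*b/2) + C3*airybi(-2^(1/3)*b/2), b)


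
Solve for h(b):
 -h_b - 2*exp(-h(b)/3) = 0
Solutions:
 h(b) = 3*log(C1 - 2*b/3)


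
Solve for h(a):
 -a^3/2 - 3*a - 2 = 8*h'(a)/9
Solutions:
 h(a) = C1 - 9*a^4/64 - 27*a^2/16 - 9*a/4


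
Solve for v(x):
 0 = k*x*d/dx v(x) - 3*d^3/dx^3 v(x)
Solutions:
 v(x) = C1 + Integral(C2*airyai(3^(2/3)*k^(1/3)*x/3) + C3*airybi(3^(2/3)*k^(1/3)*x/3), x)


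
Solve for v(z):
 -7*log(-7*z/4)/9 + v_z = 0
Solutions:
 v(z) = C1 + 7*z*log(-z)/9 + 7*z*(-2*log(2) - 1 + log(7))/9


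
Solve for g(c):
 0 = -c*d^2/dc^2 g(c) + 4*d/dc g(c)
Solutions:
 g(c) = C1 + C2*c^5


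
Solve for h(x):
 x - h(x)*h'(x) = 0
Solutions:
 h(x) = -sqrt(C1 + x^2)
 h(x) = sqrt(C1 + x^2)


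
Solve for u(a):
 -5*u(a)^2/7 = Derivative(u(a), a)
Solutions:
 u(a) = 7/(C1 + 5*a)


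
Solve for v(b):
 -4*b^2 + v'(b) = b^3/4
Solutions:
 v(b) = C1 + b^4/16 + 4*b^3/3


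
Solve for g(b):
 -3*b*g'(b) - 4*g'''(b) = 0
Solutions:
 g(b) = C1 + Integral(C2*airyai(-6^(1/3)*b/2) + C3*airybi(-6^(1/3)*b/2), b)


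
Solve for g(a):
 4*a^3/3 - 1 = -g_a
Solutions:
 g(a) = C1 - a^4/3 + a


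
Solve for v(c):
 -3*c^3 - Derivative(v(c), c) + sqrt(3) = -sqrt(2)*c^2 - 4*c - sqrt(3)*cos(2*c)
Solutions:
 v(c) = C1 - 3*c^4/4 + sqrt(2)*c^3/3 + 2*c^2 + sqrt(3)*(c + sin(c)*cos(c))


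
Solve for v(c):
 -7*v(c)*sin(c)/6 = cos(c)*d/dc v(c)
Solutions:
 v(c) = C1*cos(c)^(7/6)


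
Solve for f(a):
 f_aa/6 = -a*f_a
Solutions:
 f(a) = C1 + C2*erf(sqrt(3)*a)


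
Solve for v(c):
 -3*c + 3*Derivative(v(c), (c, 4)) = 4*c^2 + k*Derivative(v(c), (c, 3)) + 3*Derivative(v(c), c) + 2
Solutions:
 v(c) = C1 + C2*exp(c*(-2*2^(1/3)*k^2/(-2*k^3 + sqrt(-4*k^6 + (2*k^3 + 729)^2) - 729)^(1/3) + 2*k - 2^(2/3)*(-2*k^3 + sqrt(-4*k^6 + (2*k^3 + 729)^2) - 729)^(1/3))/18) + C3*exp(c*(-8*2^(1/3)*k^2/((-1 + sqrt(3)*I)*(-2*k^3 + sqrt(-4*k^6 + (2*k^3 + 729)^2) - 729)^(1/3)) + 4*k + 2^(2/3)*(-2*k^3 + sqrt(-4*k^6 + (2*k^3 + 729)^2) - 729)^(1/3) - 2^(2/3)*sqrt(3)*I*(-2*k^3 + sqrt(-4*k^6 + (2*k^3 + 729)^2) - 729)^(1/3))/36) + C4*exp(c*(8*2^(1/3)*k^2/((1 + sqrt(3)*I)*(-2*k^3 + sqrt(-4*k^6 + (2*k^3 + 729)^2) - 729)^(1/3)) + 4*k + 2^(2/3)*(-2*k^3 + sqrt(-4*k^6 + (2*k^3 + 729)^2) - 729)^(1/3) + 2^(2/3)*sqrt(3)*I*(-2*k^3 + sqrt(-4*k^6 + (2*k^3 + 729)^2) - 729)^(1/3))/36) - 4*c^3/9 - c^2/2 + 8*c*k/9 - 2*c/3


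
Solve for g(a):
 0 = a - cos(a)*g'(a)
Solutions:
 g(a) = C1 + Integral(a/cos(a), a)


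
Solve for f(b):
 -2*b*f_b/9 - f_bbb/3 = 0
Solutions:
 f(b) = C1 + Integral(C2*airyai(-2^(1/3)*3^(2/3)*b/3) + C3*airybi(-2^(1/3)*3^(2/3)*b/3), b)


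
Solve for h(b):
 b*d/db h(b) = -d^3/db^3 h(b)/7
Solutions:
 h(b) = C1 + Integral(C2*airyai(-7^(1/3)*b) + C3*airybi(-7^(1/3)*b), b)


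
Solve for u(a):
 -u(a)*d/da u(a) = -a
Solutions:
 u(a) = -sqrt(C1 + a^2)
 u(a) = sqrt(C1 + a^2)


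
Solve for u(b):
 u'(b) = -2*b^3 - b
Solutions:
 u(b) = C1 - b^4/2 - b^2/2


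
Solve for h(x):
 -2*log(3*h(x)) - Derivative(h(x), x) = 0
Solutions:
 Integral(1/(log(_y) + log(3)), (_y, h(x)))/2 = C1 - x


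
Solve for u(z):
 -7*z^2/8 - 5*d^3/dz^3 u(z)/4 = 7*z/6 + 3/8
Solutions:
 u(z) = C1 + C2*z + C3*z^2 - 7*z^5/600 - 7*z^4/180 - z^3/20


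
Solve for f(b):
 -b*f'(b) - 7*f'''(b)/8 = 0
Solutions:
 f(b) = C1 + Integral(C2*airyai(-2*7^(2/3)*b/7) + C3*airybi(-2*7^(2/3)*b/7), b)


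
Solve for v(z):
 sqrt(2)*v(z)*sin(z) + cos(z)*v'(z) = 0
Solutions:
 v(z) = C1*cos(z)^(sqrt(2))


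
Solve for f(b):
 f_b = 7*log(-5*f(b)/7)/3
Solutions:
 -3*Integral(1/(log(-_y) - log(7) + log(5)), (_y, f(b)))/7 = C1 - b


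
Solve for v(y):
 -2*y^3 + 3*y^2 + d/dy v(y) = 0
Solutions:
 v(y) = C1 + y^4/2 - y^3


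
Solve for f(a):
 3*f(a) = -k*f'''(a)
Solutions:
 f(a) = C1*exp(3^(1/3)*a*(-1/k)^(1/3)) + C2*exp(a*(-1/k)^(1/3)*(-3^(1/3) + 3^(5/6)*I)/2) + C3*exp(-a*(-1/k)^(1/3)*(3^(1/3) + 3^(5/6)*I)/2)


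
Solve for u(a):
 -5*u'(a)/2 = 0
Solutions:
 u(a) = C1


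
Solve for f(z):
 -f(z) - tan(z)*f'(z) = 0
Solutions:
 f(z) = C1/sin(z)


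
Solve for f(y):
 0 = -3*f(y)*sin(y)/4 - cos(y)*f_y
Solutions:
 f(y) = C1*cos(y)^(3/4)


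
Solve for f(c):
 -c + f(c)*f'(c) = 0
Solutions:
 f(c) = -sqrt(C1 + c^2)
 f(c) = sqrt(C1 + c^2)


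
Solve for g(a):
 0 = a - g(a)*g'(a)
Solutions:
 g(a) = -sqrt(C1 + a^2)
 g(a) = sqrt(C1 + a^2)


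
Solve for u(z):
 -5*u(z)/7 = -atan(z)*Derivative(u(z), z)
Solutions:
 u(z) = C1*exp(5*Integral(1/atan(z), z)/7)


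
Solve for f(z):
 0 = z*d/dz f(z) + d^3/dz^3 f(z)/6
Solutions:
 f(z) = C1 + Integral(C2*airyai(-6^(1/3)*z) + C3*airybi(-6^(1/3)*z), z)


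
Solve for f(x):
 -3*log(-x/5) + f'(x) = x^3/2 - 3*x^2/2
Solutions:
 f(x) = C1 + x^4/8 - x^3/2 + 3*x*log(-x) + 3*x*(-log(5) - 1)


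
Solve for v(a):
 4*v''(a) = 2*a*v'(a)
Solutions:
 v(a) = C1 + C2*erfi(a/2)


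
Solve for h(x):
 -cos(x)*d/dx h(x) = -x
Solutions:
 h(x) = C1 + Integral(x/cos(x), x)


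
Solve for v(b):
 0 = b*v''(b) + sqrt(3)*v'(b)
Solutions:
 v(b) = C1 + C2*b^(1 - sqrt(3))


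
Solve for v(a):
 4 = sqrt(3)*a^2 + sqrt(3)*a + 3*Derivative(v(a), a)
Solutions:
 v(a) = C1 - sqrt(3)*a^3/9 - sqrt(3)*a^2/6 + 4*a/3


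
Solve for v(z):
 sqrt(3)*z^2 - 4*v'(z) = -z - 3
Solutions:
 v(z) = C1 + sqrt(3)*z^3/12 + z^2/8 + 3*z/4


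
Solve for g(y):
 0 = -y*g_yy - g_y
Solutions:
 g(y) = C1 + C2*log(y)


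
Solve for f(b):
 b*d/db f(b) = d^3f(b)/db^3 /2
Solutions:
 f(b) = C1 + Integral(C2*airyai(2^(1/3)*b) + C3*airybi(2^(1/3)*b), b)


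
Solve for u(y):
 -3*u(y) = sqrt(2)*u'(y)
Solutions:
 u(y) = C1*exp(-3*sqrt(2)*y/2)


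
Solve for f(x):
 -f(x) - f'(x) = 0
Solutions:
 f(x) = C1*exp(-x)


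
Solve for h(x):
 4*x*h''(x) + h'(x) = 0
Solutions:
 h(x) = C1 + C2*x^(3/4)


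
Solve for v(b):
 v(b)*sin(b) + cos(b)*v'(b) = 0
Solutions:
 v(b) = C1*cos(b)


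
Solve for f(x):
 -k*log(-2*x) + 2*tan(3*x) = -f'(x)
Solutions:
 f(x) = C1 + k*x*(log(-x) - 1) + k*x*log(2) + 2*log(cos(3*x))/3


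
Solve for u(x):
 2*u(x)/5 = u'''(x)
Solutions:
 u(x) = C3*exp(2^(1/3)*5^(2/3)*x/5) + (C1*sin(2^(1/3)*sqrt(3)*5^(2/3)*x/10) + C2*cos(2^(1/3)*sqrt(3)*5^(2/3)*x/10))*exp(-2^(1/3)*5^(2/3)*x/10)


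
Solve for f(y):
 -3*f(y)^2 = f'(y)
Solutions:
 f(y) = 1/(C1 + 3*y)


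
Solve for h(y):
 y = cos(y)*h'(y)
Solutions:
 h(y) = C1 + Integral(y/cos(y), y)


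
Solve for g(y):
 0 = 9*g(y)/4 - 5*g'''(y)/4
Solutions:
 g(y) = C3*exp(15^(2/3)*y/5) + (C1*sin(3*3^(1/6)*5^(2/3)*y/10) + C2*cos(3*3^(1/6)*5^(2/3)*y/10))*exp(-15^(2/3)*y/10)


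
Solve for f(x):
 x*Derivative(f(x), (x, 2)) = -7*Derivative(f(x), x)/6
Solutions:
 f(x) = C1 + C2/x^(1/6)


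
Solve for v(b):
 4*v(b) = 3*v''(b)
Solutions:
 v(b) = C1*exp(-2*sqrt(3)*b/3) + C2*exp(2*sqrt(3)*b/3)


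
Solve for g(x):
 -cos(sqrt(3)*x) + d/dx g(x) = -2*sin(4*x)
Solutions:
 g(x) = C1 + sqrt(3)*sin(sqrt(3)*x)/3 + cos(4*x)/2


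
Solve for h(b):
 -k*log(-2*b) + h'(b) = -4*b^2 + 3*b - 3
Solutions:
 h(b) = C1 - 4*b^3/3 + 3*b^2/2 + b*k*log(-b) + b*(-k + k*log(2) - 3)


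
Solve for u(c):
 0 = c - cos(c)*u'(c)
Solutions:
 u(c) = C1 + Integral(c/cos(c), c)


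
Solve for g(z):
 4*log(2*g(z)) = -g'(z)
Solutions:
 Integral(1/(log(_y) + log(2)), (_y, g(z)))/4 = C1 - z


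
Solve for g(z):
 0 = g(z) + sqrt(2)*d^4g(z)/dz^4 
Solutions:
 g(z) = (C1*sin(2^(3/8)*z/2) + C2*cos(2^(3/8)*z/2))*exp(-2^(3/8)*z/2) + (C3*sin(2^(3/8)*z/2) + C4*cos(2^(3/8)*z/2))*exp(2^(3/8)*z/2)


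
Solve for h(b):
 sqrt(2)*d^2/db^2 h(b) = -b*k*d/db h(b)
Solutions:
 h(b) = Piecewise((-2^(3/4)*sqrt(pi)*C1*erf(2^(1/4)*b*sqrt(k)/2)/(2*sqrt(k)) - C2, (k > 0) | (k < 0)), (-C1*b - C2, True))


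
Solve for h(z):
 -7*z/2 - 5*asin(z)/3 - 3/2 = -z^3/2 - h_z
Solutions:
 h(z) = C1 - z^4/8 + 7*z^2/4 + 5*z*asin(z)/3 + 3*z/2 + 5*sqrt(1 - z^2)/3


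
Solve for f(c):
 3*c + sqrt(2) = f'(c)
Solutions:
 f(c) = C1 + 3*c^2/2 + sqrt(2)*c


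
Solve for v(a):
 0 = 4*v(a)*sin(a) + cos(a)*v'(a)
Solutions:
 v(a) = C1*cos(a)^4


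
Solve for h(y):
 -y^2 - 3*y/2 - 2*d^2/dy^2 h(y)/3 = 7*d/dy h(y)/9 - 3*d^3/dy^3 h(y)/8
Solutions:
 h(y) = C1 + C2*exp(2*y*(4 - sqrt(58))/9) + C3*exp(2*y*(4 + sqrt(58))/9) - 3*y^3/7 + 27*y^2/196 - 2025*y/1372


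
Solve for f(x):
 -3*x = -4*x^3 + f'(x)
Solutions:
 f(x) = C1 + x^4 - 3*x^2/2


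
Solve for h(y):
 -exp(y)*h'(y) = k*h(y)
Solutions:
 h(y) = C1*exp(k*exp(-y))


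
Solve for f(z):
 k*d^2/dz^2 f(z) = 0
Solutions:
 f(z) = C1 + C2*z


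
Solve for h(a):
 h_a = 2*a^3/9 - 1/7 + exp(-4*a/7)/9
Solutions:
 h(a) = C1 + a^4/18 - a/7 - 7*exp(-4*a/7)/36


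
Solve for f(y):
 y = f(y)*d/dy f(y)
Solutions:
 f(y) = -sqrt(C1 + y^2)
 f(y) = sqrt(C1 + y^2)


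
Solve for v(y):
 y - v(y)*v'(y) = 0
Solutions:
 v(y) = -sqrt(C1 + y^2)
 v(y) = sqrt(C1 + y^2)


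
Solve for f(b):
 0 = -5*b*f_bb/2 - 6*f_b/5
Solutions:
 f(b) = C1 + C2*b^(13/25)


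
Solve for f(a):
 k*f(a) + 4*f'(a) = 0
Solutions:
 f(a) = C1*exp(-a*k/4)


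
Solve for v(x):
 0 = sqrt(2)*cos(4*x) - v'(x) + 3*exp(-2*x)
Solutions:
 v(x) = C1 + sqrt(2)*sin(4*x)/4 - 3*exp(-2*x)/2


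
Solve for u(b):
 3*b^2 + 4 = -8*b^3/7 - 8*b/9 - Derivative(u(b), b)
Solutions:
 u(b) = C1 - 2*b^4/7 - b^3 - 4*b^2/9 - 4*b


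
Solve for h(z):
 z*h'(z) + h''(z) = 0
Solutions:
 h(z) = C1 + C2*erf(sqrt(2)*z/2)


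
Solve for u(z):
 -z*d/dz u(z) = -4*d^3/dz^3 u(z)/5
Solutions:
 u(z) = C1 + Integral(C2*airyai(10^(1/3)*z/2) + C3*airybi(10^(1/3)*z/2), z)


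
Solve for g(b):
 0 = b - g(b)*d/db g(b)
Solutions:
 g(b) = -sqrt(C1 + b^2)
 g(b) = sqrt(C1 + b^2)


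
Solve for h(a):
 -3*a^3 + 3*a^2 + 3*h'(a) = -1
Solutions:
 h(a) = C1 + a^4/4 - a^3/3 - a/3


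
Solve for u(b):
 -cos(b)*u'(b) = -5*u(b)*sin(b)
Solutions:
 u(b) = C1/cos(b)^5


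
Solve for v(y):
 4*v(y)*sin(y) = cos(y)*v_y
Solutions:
 v(y) = C1/cos(y)^4


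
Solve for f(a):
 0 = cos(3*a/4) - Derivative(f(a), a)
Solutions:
 f(a) = C1 + 4*sin(3*a/4)/3


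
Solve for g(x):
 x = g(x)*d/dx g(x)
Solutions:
 g(x) = -sqrt(C1 + x^2)
 g(x) = sqrt(C1 + x^2)


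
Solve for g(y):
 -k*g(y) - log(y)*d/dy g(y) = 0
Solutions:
 g(y) = C1*exp(-k*li(y))


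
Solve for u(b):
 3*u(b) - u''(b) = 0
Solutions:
 u(b) = C1*exp(-sqrt(3)*b) + C2*exp(sqrt(3)*b)


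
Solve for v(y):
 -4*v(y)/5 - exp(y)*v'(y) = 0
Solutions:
 v(y) = C1*exp(4*exp(-y)/5)


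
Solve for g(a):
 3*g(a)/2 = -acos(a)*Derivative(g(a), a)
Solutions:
 g(a) = C1*exp(-3*Integral(1/acos(a), a)/2)


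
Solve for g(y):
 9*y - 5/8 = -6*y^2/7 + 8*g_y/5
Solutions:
 g(y) = C1 + 5*y^3/28 + 45*y^2/16 - 25*y/64


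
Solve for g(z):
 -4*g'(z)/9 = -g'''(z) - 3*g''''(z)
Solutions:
 g(z) = C1 + C2*exp(-z*((6*sqrt(78) + 53)^(-1/3) + 2 + (6*sqrt(78) + 53)^(1/3))/18)*sin(sqrt(3)*z*(-(6*sqrt(78) + 53)^(1/3) + (6*sqrt(78) + 53)^(-1/3))/18) + C3*exp(-z*((6*sqrt(78) + 53)^(-1/3) + 2 + (6*sqrt(78) + 53)^(1/3))/18)*cos(sqrt(3)*z*(-(6*sqrt(78) + 53)^(1/3) + (6*sqrt(78) + 53)^(-1/3))/18) + C4*exp(z*(-1 + (6*sqrt(78) + 53)^(-1/3) + (6*sqrt(78) + 53)^(1/3))/9)


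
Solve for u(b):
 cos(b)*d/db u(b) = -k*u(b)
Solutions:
 u(b) = C1*exp(k*(log(sin(b) - 1) - log(sin(b) + 1))/2)


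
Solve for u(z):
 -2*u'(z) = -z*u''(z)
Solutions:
 u(z) = C1 + C2*z^3


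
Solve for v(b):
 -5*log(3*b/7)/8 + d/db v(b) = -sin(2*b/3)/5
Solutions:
 v(b) = C1 + 5*b*log(b)/8 - 5*b*log(7)/8 - 5*b/8 + 5*b*log(3)/8 + 3*cos(2*b/3)/10


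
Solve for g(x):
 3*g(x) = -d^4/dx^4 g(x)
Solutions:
 g(x) = (C1*sin(sqrt(2)*3^(1/4)*x/2) + C2*cos(sqrt(2)*3^(1/4)*x/2))*exp(-sqrt(2)*3^(1/4)*x/2) + (C3*sin(sqrt(2)*3^(1/4)*x/2) + C4*cos(sqrt(2)*3^(1/4)*x/2))*exp(sqrt(2)*3^(1/4)*x/2)


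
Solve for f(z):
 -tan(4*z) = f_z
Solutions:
 f(z) = C1 + log(cos(4*z))/4


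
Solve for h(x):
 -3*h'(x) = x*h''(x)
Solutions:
 h(x) = C1 + C2/x^2


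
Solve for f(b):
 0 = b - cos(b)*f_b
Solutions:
 f(b) = C1 + Integral(b/cos(b), b)


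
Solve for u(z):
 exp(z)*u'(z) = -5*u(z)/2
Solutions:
 u(z) = C1*exp(5*exp(-z)/2)


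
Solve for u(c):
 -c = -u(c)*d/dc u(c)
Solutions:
 u(c) = -sqrt(C1 + c^2)
 u(c) = sqrt(C1 + c^2)


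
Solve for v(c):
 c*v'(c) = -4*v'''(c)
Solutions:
 v(c) = C1 + Integral(C2*airyai(-2^(1/3)*c/2) + C3*airybi(-2^(1/3)*c/2), c)


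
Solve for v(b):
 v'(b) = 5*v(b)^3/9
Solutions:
 v(b) = -3*sqrt(2)*sqrt(-1/(C1 + 5*b))/2
 v(b) = 3*sqrt(2)*sqrt(-1/(C1 + 5*b))/2


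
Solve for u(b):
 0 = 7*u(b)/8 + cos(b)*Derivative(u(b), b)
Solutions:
 u(b) = C1*(sin(b) - 1)^(7/16)/(sin(b) + 1)^(7/16)


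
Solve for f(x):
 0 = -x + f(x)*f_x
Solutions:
 f(x) = -sqrt(C1 + x^2)
 f(x) = sqrt(C1 + x^2)


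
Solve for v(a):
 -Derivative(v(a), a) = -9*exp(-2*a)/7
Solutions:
 v(a) = C1 - 9*exp(-2*a)/14


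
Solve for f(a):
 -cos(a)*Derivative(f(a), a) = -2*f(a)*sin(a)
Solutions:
 f(a) = C1/cos(a)^2


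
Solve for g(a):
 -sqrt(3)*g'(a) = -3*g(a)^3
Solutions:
 g(a) = -sqrt(2)*sqrt(-1/(C1 + sqrt(3)*a))/2
 g(a) = sqrt(2)*sqrt(-1/(C1 + sqrt(3)*a))/2


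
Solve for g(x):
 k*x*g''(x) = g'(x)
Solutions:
 g(x) = C1 + x^(((re(k) + 1)*re(k) + im(k)^2)/(re(k)^2 + im(k)^2))*(C2*sin(log(x)*Abs(im(k))/(re(k)^2 + im(k)^2)) + C3*cos(log(x)*im(k)/(re(k)^2 + im(k)^2)))


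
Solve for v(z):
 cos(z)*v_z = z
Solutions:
 v(z) = C1 + Integral(z/cos(z), z)


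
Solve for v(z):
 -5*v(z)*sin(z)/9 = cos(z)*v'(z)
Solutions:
 v(z) = C1*cos(z)^(5/9)


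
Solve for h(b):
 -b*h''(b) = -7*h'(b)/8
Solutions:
 h(b) = C1 + C2*b^(15/8)


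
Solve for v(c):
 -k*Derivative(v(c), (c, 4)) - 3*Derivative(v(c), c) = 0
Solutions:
 v(c) = C1 + C2*exp(3^(1/3)*c*(-1/k)^(1/3)) + C3*exp(c*(-1/k)^(1/3)*(-3^(1/3) + 3^(5/6)*I)/2) + C4*exp(-c*(-1/k)^(1/3)*(3^(1/3) + 3^(5/6)*I)/2)


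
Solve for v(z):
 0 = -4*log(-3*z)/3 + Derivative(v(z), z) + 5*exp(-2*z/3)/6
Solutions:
 v(z) = C1 + 4*z*log(-z)/3 + 4*z*(-1 + log(3))/3 + 5*exp(-2*z/3)/4


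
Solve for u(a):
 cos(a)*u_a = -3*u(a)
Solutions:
 u(a) = C1*(sin(a) - 1)^(3/2)/(sin(a) + 1)^(3/2)


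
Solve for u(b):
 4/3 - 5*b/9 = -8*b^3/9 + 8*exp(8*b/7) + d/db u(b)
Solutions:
 u(b) = C1 + 2*b^4/9 - 5*b^2/18 + 4*b/3 - 7*exp(8*b/7)


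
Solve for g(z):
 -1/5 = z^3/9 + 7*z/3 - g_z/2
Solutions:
 g(z) = C1 + z^4/18 + 7*z^2/3 + 2*z/5


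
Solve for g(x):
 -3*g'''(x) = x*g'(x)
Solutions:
 g(x) = C1 + Integral(C2*airyai(-3^(2/3)*x/3) + C3*airybi(-3^(2/3)*x/3), x)


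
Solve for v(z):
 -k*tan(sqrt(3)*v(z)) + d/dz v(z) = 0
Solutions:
 v(z) = sqrt(3)*(pi - asin(C1*exp(sqrt(3)*k*z)))/3
 v(z) = sqrt(3)*asin(C1*exp(sqrt(3)*k*z))/3


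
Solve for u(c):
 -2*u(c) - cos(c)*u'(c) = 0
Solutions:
 u(c) = C1*(sin(c) - 1)/(sin(c) + 1)


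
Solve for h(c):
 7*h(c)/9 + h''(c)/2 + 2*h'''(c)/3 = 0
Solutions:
 h(c) = C1*exp(c*(-6 + 3*3^(1/3)/(4*sqrt(826) + 115)^(1/3) + 3^(2/3)*(4*sqrt(826) + 115)^(1/3))/24)*sin(3^(1/6)*c*(-(4*sqrt(826) + 115)^(1/3) + 3^(2/3)/(4*sqrt(826) + 115)^(1/3))/8) + C2*exp(c*(-6 + 3*3^(1/3)/(4*sqrt(826) + 115)^(1/3) + 3^(2/3)*(4*sqrt(826) + 115)^(1/3))/24)*cos(3^(1/6)*c*(-(4*sqrt(826) + 115)^(1/3) + 3^(2/3)/(4*sqrt(826) + 115)^(1/3))/8) + C3*exp(-c*(3*3^(1/3)/(4*sqrt(826) + 115)^(1/3) + 3 + 3^(2/3)*(4*sqrt(826) + 115)^(1/3))/12)


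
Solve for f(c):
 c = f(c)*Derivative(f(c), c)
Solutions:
 f(c) = -sqrt(C1 + c^2)
 f(c) = sqrt(C1 + c^2)


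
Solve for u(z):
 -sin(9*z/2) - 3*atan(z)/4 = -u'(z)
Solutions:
 u(z) = C1 + 3*z*atan(z)/4 - 3*log(z^2 + 1)/8 - 2*cos(9*z/2)/9


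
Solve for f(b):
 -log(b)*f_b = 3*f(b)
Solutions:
 f(b) = C1*exp(-3*li(b))


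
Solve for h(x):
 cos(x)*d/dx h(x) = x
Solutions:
 h(x) = C1 + Integral(x/cos(x), x)


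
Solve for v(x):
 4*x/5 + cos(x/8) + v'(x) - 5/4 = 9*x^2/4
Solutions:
 v(x) = C1 + 3*x^3/4 - 2*x^2/5 + 5*x/4 - 8*sin(x/8)


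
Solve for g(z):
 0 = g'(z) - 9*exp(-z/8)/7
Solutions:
 g(z) = C1 - 72*exp(-z/8)/7


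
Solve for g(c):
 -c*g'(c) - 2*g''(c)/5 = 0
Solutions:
 g(c) = C1 + C2*erf(sqrt(5)*c/2)


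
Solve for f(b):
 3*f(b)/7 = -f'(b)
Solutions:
 f(b) = C1*exp(-3*b/7)


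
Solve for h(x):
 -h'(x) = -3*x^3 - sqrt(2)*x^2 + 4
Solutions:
 h(x) = C1 + 3*x^4/4 + sqrt(2)*x^3/3 - 4*x


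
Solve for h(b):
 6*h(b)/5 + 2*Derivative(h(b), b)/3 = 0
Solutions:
 h(b) = C1*exp(-9*b/5)


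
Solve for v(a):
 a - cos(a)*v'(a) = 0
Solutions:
 v(a) = C1 + Integral(a/cos(a), a)


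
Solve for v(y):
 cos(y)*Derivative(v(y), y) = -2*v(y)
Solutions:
 v(y) = C1*(sin(y) - 1)/(sin(y) + 1)


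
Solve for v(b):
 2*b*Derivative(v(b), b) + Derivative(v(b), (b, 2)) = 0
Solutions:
 v(b) = C1 + C2*erf(b)


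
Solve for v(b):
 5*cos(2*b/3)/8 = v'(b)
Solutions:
 v(b) = C1 + 15*sin(2*b/3)/16


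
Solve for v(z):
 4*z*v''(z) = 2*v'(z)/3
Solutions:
 v(z) = C1 + C2*z^(7/6)


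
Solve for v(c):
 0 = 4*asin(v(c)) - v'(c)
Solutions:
 Integral(1/asin(_y), (_y, v(c))) = C1 + 4*c


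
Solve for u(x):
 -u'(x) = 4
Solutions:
 u(x) = C1 - 4*x


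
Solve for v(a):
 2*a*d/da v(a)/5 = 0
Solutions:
 v(a) = C1


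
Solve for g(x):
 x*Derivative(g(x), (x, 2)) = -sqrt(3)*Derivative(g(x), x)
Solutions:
 g(x) = C1 + C2*x^(1 - sqrt(3))


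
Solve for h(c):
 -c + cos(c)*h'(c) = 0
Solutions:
 h(c) = C1 + Integral(c/cos(c), c)


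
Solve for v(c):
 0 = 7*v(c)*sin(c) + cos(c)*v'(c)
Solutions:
 v(c) = C1*cos(c)^7


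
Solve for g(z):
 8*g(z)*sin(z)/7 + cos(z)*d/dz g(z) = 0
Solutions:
 g(z) = C1*cos(z)^(8/7)


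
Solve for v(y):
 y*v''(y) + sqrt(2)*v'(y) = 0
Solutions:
 v(y) = C1 + C2*y^(1 - sqrt(2))


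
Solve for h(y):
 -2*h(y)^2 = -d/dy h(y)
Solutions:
 h(y) = -1/(C1 + 2*y)


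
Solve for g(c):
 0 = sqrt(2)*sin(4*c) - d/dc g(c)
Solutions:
 g(c) = C1 - sqrt(2)*cos(4*c)/4


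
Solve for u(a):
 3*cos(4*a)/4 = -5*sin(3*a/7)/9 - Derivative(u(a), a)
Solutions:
 u(a) = C1 - 3*sin(4*a)/16 + 35*cos(3*a/7)/27


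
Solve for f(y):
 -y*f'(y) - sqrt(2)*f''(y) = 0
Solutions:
 f(y) = C1 + C2*erf(2^(1/4)*y/2)


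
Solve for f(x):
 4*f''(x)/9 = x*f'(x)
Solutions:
 f(x) = C1 + C2*erfi(3*sqrt(2)*x/4)


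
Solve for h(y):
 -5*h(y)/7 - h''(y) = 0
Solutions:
 h(y) = C1*sin(sqrt(35)*y/7) + C2*cos(sqrt(35)*y/7)


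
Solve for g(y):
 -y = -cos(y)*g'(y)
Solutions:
 g(y) = C1 + Integral(y/cos(y), y)


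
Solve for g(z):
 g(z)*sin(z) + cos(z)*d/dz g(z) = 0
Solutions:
 g(z) = C1*cos(z)


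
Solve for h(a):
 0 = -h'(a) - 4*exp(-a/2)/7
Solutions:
 h(a) = C1 + 8*exp(-a/2)/7


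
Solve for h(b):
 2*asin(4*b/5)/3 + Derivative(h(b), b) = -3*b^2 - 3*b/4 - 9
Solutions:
 h(b) = C1 - b^3 - 3*b^2/8 - 2*b*asin(4*b/5)/3 - 9*b - sqrt(25 - 16*b^2)/6


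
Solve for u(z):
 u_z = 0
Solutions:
 u(z) = C1


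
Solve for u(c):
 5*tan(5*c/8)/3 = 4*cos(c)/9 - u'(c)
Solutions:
 u(c) = C1 + 8*log(cos(5*c/8))/3 + 4*sin(c)/9


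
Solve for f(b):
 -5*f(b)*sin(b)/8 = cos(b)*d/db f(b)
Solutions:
 f(b) = C1*cos(b)^(5/8)


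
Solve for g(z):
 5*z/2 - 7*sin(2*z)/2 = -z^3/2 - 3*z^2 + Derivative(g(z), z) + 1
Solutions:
 g(z) = C1 + z^4/8 + z^3 + 5*z^2/4 - z + 7*cos(2*z)/4


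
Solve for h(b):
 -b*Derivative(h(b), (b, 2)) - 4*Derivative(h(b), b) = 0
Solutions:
 h(b) = C1 + C2/b^3


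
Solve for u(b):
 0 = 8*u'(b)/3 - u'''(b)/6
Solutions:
 u(b) = C1 + C2*exp(-4*b) + C3*exp(4*b)


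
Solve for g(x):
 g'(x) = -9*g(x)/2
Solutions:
 g(x) = C1*exp(-9*x/2)


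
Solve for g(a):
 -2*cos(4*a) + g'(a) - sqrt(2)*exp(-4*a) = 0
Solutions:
 g(a) = C1 + sin(4*a)/2 - sqrt(2)*exp(-4*a)/4


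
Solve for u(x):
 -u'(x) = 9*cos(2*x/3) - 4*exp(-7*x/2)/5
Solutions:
 u(x) = C1 - 27*sin(2*x/3)/2 - 8*exp(-7*x/2)/35


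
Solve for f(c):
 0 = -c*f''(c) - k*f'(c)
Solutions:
 f(c) = C1 + c^(1 - re(k))*(C2*sin(log(c)*Abs(im(k))) + C3*cos(log(c)*im(k)))


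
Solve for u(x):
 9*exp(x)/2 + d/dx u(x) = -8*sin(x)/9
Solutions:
 u(x) = C1 - 9*exp(x)/2 + 8*cos(x)/9


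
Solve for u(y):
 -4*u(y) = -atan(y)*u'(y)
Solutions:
 u(y) = C1*exp(4*Integral(1/atan(y), y))


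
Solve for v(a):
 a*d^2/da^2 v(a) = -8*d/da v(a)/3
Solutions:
 v(a) = C1 + C2/a^(5/3)


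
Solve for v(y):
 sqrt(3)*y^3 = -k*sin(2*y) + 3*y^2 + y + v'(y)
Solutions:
 v(y) = C1 - k*cos(2*y)/2 + sqrt(3)*y^4/4 - y^3 - y^2/2


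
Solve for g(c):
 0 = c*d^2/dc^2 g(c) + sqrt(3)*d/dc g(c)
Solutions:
 g(c) = C1 + C2*c^(1 - sqrt(3))


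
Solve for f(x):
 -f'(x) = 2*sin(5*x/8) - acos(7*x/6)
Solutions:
 f(x) = C1 + x*acos(7*x/6) - sqrt(36 - 49*x^2)/7 + 16*cos(5*x/8)/5


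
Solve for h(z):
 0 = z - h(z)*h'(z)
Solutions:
 h(z) = -sqrt(C1 + z^2)
 h(z) = sqrt(C1 + z^2)


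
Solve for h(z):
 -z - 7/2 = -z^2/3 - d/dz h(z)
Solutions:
 h(z) = C1 - z^3/9 + z^2/2 + 7*z/2


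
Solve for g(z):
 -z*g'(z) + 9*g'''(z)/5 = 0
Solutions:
 g(z) = C1 + Integral(C2*airyai(15^(1/3)*z/3) + C3*airybi(15^(1/3)*z/3), z)


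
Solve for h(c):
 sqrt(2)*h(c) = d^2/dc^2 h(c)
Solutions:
 h(c) = C1*exp(-2^(1/4)*c) + C2*exp(2^(1/4)*c)


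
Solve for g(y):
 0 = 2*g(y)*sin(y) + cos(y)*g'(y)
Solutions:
 g(y) = C1*cos(y)^2


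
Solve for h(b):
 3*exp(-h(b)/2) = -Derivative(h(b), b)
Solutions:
 h(b) = 2*log(C1 - 3*b/2)


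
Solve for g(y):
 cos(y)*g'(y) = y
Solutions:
 g(y) = C1 + Integral(y/cos(y), y)


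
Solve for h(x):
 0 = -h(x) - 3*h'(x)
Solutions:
 h(x) = C1*exp(-x/3)


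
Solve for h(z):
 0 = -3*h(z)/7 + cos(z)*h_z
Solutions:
 h(z) = C1*(sin(z) + 1)^(3/14)/(sin(z) - 1)^(3/14)


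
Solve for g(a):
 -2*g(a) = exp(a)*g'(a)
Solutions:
 g(a) = C1*exp(2*exp(-a))


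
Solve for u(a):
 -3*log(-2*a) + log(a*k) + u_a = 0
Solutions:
 u(a) = C1 + a*(-log(-k) - 2 + 3*log(2)) + 2*a*log(-a)


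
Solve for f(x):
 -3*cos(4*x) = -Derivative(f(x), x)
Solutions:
 f(x) = C1 + 3*sin(4*x)/4


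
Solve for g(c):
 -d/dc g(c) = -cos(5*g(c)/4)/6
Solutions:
 -c/6 - 2*log(sin(5*g(c)/4) - 1)/5 + 2*log(sin(5*g(c)/4) + 1)/5 = C1


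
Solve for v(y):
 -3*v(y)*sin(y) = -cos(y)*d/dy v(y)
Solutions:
 v(y) = C1/cos(y)^3


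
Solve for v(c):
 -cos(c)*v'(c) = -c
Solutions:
 v(c) = C1 + Integral(c/cos(c), c)


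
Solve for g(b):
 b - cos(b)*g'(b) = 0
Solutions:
 g(b) = C1 + Integral(b/cos(b), b)


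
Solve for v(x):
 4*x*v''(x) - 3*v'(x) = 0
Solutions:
 v(x) = C1 + C2*x^(7/4)


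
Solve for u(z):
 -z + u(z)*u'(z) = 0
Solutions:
 u(z) = -sqrt(C1 + z^2)
 u(z) = sqrt(C1 + z^2)


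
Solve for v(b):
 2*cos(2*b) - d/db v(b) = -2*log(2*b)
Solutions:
 v(b) = C1 + 2*b*log(b) - 2*b + 2*b*log(2) + sin(2*b)


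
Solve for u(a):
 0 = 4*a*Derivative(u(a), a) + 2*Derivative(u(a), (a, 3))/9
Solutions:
 u(a) = C1 + Integral(C2*airyai(-18^(1/3)*a) + C3*airybi(-18^(1/3)*a), a)


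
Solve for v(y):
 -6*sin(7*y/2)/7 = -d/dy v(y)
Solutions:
 v(y) = C1 - 12*cos(7*y/2)/49


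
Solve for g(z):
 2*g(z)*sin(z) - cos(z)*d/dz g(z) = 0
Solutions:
 g(z) = C1/cos(z)^2


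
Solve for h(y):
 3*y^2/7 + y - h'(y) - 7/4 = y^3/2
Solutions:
 h(y) = C1 - y^4/8 + y^3/7 + y^2/2 - 7*y/4


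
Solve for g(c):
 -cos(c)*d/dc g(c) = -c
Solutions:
 g(c) = C1 + Integral(c/cos(c), c)


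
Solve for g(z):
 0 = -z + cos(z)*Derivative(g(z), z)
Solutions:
 g(z) = C1 + Integral(z/cos(z), z)


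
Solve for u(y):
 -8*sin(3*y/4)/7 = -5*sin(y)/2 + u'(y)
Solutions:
 u(y) = C1 + 32*cos(3*y/4)/21 - 5*cos(y)/2


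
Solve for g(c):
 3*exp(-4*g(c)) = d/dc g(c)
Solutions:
 g(c) = log(-I*(C1 + 12*c)^(1/4))
 g(c) = log(I*(C1 + 12*c)^(1/4))
 g(c) = log(-(C1 + 12*c)^(1/4))
 g(c) = log(C1 + 12*c)/4


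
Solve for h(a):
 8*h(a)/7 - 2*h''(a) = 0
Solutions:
 h(a) = C1*exp(-2*sqrt(7)*a/7) + C2*exp(2*sqrt(7)*a/7)


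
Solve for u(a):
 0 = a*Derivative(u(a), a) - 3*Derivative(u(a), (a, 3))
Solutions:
 u(a) = C1 + Integral(C2*airyai(3^(2/3)*a/3) + C3*airybi(3^(2/3)*a/3), a)


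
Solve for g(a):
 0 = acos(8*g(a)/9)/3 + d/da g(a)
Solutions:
 Integral(1/acos(8*_y/9), (_y, g(a))) = C1 - a/3


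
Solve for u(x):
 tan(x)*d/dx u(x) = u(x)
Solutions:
 u(x) = C1*sin(x)


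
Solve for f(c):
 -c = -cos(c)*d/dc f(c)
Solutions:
 f(c) = C1 + Integral(c/cos(c), c)


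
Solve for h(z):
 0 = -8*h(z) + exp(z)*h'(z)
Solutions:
 h(z) = C1*exp(-8*exp(-z))


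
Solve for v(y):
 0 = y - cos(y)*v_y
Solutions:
 v(y) = C1 + Integral(y/cos(y), y)


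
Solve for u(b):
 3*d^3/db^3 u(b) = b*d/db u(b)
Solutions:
 u(b) = C1 + Integral(C2*airyai(3^(2/3)*b/3) + C3*airybi(3^(2/3)*b/3), b)


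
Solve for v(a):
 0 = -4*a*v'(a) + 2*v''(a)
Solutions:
 v(a) = C1 + C2*erfi(a)


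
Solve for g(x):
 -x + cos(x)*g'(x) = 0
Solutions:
 g(x) = C1 + Integral(x/cos(x), x)


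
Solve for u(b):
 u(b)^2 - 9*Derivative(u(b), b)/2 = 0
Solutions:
 u(b) = -9/(C1 + 2*b)


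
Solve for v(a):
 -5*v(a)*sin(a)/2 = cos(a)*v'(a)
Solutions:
 v(a) = C1*cos(a)^(5/2)


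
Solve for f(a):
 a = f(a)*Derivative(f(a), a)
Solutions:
 f(a) = -sqrt(C1 + a^2)
 f(a) = sqrt(C1 + a^2)


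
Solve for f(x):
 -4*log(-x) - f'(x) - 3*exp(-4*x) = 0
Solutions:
 f(x) = C1 - 4*x*log(-x) + 4*x + 3*exp(-4*x)/4


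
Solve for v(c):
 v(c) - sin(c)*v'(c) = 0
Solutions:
 v(c) = C1*sqrt(cos(c) - 1)/sqrt(cos(c) + 1)


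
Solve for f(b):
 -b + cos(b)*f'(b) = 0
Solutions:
 f(b) = C1 + Integral(b/cos(b), b)


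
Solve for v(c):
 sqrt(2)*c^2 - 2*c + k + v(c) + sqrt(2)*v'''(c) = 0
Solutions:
 v(c) = C3*exp(-2^(5/6)*c/2) - sqrt(2)*c^2 + 2*c - k + (C1*sin(2^(5/6)*sqrt(3)*c/4) + C2*cos(2^(5/6)*sqrt(3)*c/4))*exp(2^(5/6)*c/4)


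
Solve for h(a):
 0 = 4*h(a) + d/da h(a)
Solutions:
 h(a) = C1*exp(-4*a)


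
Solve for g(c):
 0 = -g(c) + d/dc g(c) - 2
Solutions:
 g(c) = C1*exp(c) - 2


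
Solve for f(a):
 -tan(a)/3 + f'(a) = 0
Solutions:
 f(a) = C1 - log(cos(a))/3


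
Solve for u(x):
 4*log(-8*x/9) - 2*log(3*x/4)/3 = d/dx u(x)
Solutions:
 u(x) = C1 + 10*x*log(x)/3 + x*(-9*log(3) - 10/3 + log(6)/3 + 13*log(2) + 4*I*pi)


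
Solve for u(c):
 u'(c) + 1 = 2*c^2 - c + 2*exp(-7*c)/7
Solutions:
 u(c) = C1 + 2*c^3/3 - c^2/2 - c - 2*exp(-7*c)/49


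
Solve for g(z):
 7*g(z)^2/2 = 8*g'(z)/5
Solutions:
 g(z) = -16/(C1 + 35*z)


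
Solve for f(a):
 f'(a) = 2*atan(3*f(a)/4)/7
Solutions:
 Integral(1/atan(3*_y/4), (_y, f(a))) = C1 + 2*a/7


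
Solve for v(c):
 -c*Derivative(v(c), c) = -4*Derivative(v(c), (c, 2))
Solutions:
 v(c) = C1 + C2*erfi(sqrt(2)*c/4)


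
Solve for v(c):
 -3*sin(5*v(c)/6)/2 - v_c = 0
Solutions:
 3*c/2 + 3*log(cos(5*v(c)/6) - 1)/5 - 3*log(cos(5*v(c)/6) + 1)/5 = C1


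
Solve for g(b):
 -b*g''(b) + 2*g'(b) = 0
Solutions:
 g(b) = C1 + C2*b^3


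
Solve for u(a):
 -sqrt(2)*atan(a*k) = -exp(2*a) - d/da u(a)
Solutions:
 u(a) = C1 + sqrt(2)*Piecewise((a*atan(a*k) - log(a^2*k^2 + 1)/(2*k), Ne(k, 0)), (0, True)) - exp(2*a)/2


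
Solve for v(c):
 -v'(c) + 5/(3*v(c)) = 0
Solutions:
 v(c) = -sqrt(C1 + 30*c)/3
 v(c) = sqrt(C1 + 30*c)/3


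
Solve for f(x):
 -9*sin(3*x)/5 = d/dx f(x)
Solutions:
 f(x) = C1 + 3*cos(3*x)/5


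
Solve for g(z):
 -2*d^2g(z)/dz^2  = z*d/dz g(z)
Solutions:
 g(z) = C1 + C2*erf(z/2)


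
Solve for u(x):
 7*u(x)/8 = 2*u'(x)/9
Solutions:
 u(x) = C1*exp(63*x/16)


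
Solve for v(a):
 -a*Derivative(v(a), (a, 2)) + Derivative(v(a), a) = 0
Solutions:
 v(a) = C1 + C2*a^2


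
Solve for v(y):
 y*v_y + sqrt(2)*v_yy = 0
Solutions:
 v(y) = C1 + C2*erf(2^(1/4)*y/2)


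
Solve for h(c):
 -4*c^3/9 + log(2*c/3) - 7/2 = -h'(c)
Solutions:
 h(c) = C1 + c^4/9 - c*log(c) + c*log(3/2) + 9*c/2


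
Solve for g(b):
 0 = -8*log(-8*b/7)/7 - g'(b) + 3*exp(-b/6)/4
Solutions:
 g(b) = C1 - 8*b*log(-b)/7 + 8*b*(-3*log(2) + 1 + log(7))/7 - 9*exp(-b/6)/2


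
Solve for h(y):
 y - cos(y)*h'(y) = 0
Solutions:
 h(y) = C1 + Integral(y/cos(y), y)


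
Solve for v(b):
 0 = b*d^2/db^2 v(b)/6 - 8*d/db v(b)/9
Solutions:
 v(b) = C1 + C2*b^(19/3)


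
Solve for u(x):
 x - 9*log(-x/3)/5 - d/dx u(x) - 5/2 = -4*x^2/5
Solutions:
 u(x) = C1 + 4*x^3/15 + x^2/2 - 9*x*log(-x)/5 + x*(-7 + 18*log(3))/10


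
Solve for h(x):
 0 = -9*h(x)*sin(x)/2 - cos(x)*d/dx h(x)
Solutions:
 h(x) = C1*cos(x)^(9/2)


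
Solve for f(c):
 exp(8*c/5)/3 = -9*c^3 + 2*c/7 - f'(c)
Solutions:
 f(c) = C1 - 9*c^4/4 + c^2/7 - 5*exp(8*c/5)/24


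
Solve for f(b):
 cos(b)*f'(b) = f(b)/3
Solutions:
 f(b) = C1*(sin(b) + 1)^(1/6)/(sin(b) - 1)^(1/6)


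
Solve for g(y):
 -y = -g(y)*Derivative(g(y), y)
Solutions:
 g(y) = -sqrt(C1 + y^2)
 g(y) = sqrt(C1 + y^2)


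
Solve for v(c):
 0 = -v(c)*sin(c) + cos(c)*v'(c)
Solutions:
 v(c) = C1/cos(c)


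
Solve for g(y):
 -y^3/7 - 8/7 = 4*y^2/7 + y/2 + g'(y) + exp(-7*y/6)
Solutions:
 g(y) = C1 - y^4/28 - 4*y^3/21 - y^2/4 - 8*y/7 + 6*exp(-7*y/6)/7


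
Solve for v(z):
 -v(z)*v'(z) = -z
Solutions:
 v(z) = -sqrt(C1 + z^2)
 v(z) = sqrt(C1 + z^2)


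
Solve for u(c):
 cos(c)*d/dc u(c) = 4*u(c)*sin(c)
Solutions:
 u(c) = C1/cos(c)^4


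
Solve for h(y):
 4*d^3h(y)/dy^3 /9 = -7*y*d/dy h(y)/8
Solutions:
 h(y) = C1 + Integral(C2*airyai(-126^(1/3)*y/4) + C3*airybi(-126^(1/3)*y/4), y)


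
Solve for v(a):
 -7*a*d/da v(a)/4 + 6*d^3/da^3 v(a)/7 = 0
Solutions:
 v(a) = C1 + Integral(C2*airyai(21^(2/3)*a/6) + C3*airybi(21^(2/3)*a/6), a)


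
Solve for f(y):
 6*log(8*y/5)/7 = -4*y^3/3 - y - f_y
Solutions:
 f(y) = C1 - y^4/3 - y^2/2 - 6*y*log(y)/7 - 18*y*log(2)/7 + 6*y/7 + 6*y*log(5)/7


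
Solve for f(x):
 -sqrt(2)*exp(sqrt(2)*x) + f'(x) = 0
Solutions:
 f(x) = C1 + exp(sqrt(2)*x)


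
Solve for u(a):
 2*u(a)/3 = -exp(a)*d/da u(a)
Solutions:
 u(a) = C1*exp(2*exp(-a)/3)


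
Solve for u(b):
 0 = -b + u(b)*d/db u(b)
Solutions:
 u(b) = -sqrt(C1 + b^2)
 u(b) = sqrt(C1 + b^2)


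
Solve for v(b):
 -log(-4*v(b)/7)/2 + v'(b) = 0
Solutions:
 -2*Integral(1/(log(-_y) - log(7) + 2*log(2)), (_y, v(b))) = C1 - b


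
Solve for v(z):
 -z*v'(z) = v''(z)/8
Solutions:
 v(z) = C1 + C2*erf(2*z)


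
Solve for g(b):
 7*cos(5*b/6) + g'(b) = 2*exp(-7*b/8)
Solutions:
 g(b) = C1 - 42*sin(5*b/6)/5 - 16*exp(-7*b/8)/7


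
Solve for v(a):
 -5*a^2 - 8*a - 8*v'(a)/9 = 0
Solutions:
 v(a) = C1 - 15*a^3/8 - 9*a^2/2


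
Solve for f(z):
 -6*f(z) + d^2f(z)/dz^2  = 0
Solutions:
 f(z) = C1*exp(-sqrt(6)*z) + C2*exp(sqrt(6)*z)


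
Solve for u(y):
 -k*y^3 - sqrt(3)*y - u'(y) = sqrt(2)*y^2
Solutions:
 u(y) = C1 - k*y^4/4 - sqrt(2)*y^3/3 - sqrt(3)*y^2/2
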